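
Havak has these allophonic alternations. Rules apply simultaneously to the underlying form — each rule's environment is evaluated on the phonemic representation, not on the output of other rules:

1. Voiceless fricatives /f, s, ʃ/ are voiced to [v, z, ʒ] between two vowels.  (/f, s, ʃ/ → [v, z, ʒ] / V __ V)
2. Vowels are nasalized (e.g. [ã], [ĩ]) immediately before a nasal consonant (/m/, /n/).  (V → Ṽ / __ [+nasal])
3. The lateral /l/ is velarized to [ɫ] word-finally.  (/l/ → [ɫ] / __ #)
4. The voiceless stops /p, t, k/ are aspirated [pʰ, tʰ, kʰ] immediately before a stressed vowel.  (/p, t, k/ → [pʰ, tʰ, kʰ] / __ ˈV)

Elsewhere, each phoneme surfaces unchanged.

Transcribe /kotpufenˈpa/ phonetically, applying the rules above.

[kotpuvẽnˈpʰa]

/k/ (word-initial) is in the target of rule 4 but the environment (immediately before a stressed vowel) is not met → [k].
/o/ (between /k/ and /t/): rule 2 targets it, but not before a nasal consonant → unchanged [o].
/t/ (between /o/ and /p/) is in the target of rule 4 but the environment (immediately before a stressed vowel) is not met → [t].
/p/ (between /t/ and /u/) fails the environment for rule 4, so it stays [p].
/u/ (between /p/ and /f/): rule 2 targets it, but not before a nasal consonant → unchanged [u].
/f/ meets the environment for rule 1 (between two vowels) → [v].
Rule 2 applies to /e/ (between /f/ and /n/: before a nasal consonant) → [ẽ].
Rule 4 applies to /p/ (between /n/ and /a/: immediately before a stressed vowel) → [pʰ].
/a/ (word-final): rule 2 targets it, but not before a nasal consonant → unchanged [a].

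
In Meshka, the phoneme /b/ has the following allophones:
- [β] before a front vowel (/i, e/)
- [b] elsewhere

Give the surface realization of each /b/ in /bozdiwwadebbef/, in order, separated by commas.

Occurrence 1 (position 1): no conditioning environment matches → elsewhere allophone [b].
Occurrence 2 (position 11): no conditioning environment matches → elsewhere allophone [b].
Occurrence 3 (position 12): before a front vowel (/i, e/) → [β].

[b], [b], [β]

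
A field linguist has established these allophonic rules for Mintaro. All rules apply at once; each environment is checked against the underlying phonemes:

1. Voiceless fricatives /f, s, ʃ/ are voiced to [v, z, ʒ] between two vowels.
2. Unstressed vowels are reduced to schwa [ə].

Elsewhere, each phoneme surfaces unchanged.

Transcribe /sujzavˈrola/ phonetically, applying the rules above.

/s/ (word-initial) fails the environment for rule 1, so it stays [s].
/u/ — between /s/ and /j/, in an unstressed syllable — surfaces as [ə] (rule 2).
/j/ — not in any rule's target class → [j].
/z/ (between /j/ and /a/) is unaffected → [z].
/a/ meets the environment for rule 2 (in an unstressed syllable) → [ə].
/v/ stays [v].
/r/ (between /v/ and /o/) is unaffected → [r].
/o/ — between /r/ and /l/; rule 2 does not apply here → [o].
/l/ — not in any rule's target class → [l].
/a/ (word-final) occurs in an unstressed syllable → [ə] by rule 2.

[səjzəvˈrolə]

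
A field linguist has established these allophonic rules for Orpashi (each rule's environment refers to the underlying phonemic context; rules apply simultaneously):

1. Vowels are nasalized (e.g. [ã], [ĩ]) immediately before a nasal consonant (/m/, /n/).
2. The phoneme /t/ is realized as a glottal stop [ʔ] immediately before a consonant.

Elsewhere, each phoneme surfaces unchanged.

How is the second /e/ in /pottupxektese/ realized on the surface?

[e]

/e/ — between /t/ and /s/; rule 1 does not apply here → [e].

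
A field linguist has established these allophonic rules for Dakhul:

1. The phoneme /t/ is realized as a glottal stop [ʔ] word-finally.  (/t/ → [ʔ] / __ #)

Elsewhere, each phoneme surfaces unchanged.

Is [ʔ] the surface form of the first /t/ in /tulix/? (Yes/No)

/t/ (word-initial) fails the environment for rule 1, so it stays [t].
The actual realization is [t], not [ʔ].

No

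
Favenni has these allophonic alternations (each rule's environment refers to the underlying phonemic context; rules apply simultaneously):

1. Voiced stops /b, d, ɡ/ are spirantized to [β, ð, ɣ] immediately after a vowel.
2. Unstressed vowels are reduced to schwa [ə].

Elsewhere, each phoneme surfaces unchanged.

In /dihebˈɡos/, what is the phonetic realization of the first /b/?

[β]

/b/ (between /e/ and /ɡ/): immediately after a vowel, so rule 1 applies → [β].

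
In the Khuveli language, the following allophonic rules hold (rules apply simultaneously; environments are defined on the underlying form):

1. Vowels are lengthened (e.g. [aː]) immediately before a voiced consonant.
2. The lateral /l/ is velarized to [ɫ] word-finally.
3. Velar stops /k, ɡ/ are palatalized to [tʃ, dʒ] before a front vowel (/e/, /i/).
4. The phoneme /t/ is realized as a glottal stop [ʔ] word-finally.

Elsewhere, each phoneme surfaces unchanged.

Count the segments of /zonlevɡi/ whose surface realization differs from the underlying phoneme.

3

Segments that undergo a rule: /o/ → [oː] (rule 1); /e/ → [eː] (rule 1); /ɡ/ → [dʒ] (rule 3).
All other segments surface unchanged.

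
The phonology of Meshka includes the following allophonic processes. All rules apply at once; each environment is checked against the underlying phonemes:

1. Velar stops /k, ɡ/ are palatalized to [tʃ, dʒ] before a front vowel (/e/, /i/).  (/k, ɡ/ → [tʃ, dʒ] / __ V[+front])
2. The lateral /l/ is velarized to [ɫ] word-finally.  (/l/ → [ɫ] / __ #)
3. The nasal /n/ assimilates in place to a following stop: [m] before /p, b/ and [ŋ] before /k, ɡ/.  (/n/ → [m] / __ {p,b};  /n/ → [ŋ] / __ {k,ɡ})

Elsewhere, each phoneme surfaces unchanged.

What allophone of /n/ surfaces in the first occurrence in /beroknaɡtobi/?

/n/ — between /k/ and /a/; rule 3 does not apply here → [n].

[n]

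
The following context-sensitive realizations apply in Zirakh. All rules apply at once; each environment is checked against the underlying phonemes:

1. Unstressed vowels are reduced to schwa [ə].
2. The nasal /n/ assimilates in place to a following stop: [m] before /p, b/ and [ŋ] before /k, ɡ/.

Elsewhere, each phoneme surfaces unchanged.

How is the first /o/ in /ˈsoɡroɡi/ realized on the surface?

/o/ (between /s/ and /ɡ/) is in the target of rule 1 but the environment (in an unstressed syllable) is not met → [o].

[o]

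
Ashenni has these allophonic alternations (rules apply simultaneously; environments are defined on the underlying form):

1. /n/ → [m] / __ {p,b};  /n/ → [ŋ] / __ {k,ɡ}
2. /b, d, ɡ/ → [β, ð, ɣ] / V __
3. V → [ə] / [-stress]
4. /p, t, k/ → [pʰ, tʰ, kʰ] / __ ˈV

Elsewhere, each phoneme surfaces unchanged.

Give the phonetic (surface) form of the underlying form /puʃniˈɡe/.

/p/ (word-initial) fails the environment for rule 4, so it stays [p].
/u/ — between /p/ and /ʃ/, in an unstressed syllable — surfaces as [ə] (rule 3).
/ʃ/ (between /u/ and /n/): no rule targets it → [ʃ].
/n/ (between /ʃ/ and /i/) is in the target of rule 1 but the environment (before a labial or velar stop) is not met → [n].
/i/ (between /n/ and /ɡ/) occurs in an unstressed syllable → [ə] by rule 3.
/ɡ/ meets the environment for rule 2 (immediately after a vowel) → [ɣ].
/e/ — word-final; rule 3 does not apply here → [e].

[pəʃnəˈɣe]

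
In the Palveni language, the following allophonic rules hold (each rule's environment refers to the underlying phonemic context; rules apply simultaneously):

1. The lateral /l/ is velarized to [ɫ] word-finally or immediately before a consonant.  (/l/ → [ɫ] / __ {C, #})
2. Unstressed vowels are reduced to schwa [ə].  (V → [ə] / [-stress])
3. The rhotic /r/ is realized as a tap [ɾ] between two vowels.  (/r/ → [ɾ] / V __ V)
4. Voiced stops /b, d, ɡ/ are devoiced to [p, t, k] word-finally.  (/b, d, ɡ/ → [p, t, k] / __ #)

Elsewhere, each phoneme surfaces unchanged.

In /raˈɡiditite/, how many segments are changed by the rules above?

4

Segments that undergo a rule: /a/ → [ə] (rule 2); /i/ → [ə] (rule 2); /i/ → [ə] (rule 2); /e/ → [ə] (rule 2).
All other segments surface unchanged.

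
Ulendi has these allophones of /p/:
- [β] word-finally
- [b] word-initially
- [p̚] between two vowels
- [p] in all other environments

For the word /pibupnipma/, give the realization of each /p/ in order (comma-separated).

[b], [p], [p]

Occurrence 1 (position 1): word-initially → [b].
Occurrence 2 (position 5): no conditioning environment matches → elsewhere allophone [p].
Occurrence 3 (position 8): no conditioning environment matches → elsewhere allophone [p].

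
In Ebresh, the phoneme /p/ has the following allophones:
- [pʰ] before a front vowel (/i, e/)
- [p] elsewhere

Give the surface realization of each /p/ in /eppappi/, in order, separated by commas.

[p], [p], [p], [pʰ]

Occurrence 1 (position 2): no conditioning environment matches → elsewhere allophone [p].
Occurrence 2 (position 3): no conditioning environment matches → elsewhere allophone [p].
Occurrence 3 (position 5): no conditioning environment matches → elsewhere allophone [p].
Occurrence 4 (position 6): before a front vowel (/i, e/) → [pʰ].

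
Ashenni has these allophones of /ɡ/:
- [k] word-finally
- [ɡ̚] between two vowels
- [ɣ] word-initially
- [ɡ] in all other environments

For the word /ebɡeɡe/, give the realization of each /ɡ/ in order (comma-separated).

Occurrence 1 (position 3): no conditioning environment matches → elsewhere allophone [ɡ].
Occurrence 2 (position 5): between two vowels → [ɡ̚].

[ɡ], [ɡ̚]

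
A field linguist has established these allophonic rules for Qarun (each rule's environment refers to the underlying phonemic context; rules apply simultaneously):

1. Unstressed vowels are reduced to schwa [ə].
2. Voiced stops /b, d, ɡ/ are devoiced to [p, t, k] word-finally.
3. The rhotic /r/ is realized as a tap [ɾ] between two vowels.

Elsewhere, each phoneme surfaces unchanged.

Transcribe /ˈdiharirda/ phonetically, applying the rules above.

/d/ (word-initial): rule 2 targets it, but not word-finally → unchanged [d].
/i/ (between /d/ and /h/) fails the environment for rule 1, so it stays [i].
/h/ (between /i/ and /a/) is unaffected → [h].
Rule 1 applies to /a/ (between /h/ and /r/: in an unstressed syllable) → [ə].
Rule 3 applies to /r/ (between /a/ and /i/: between two vowels) → [ɾ].
/i/ meets the environment for rule 1 (in an unstressed syllable) → [ə].
/r/ — between /i/ and /d/; rule 3 does not apply here → [r].
/d/ (between /r/ and /a/): rule 2 targets it, but not word-finally → unchanged [d].
Rule 1 applies to /a/ (word-final: in an unstressed syllable) → [ə].

[ˈdihəɾərdə]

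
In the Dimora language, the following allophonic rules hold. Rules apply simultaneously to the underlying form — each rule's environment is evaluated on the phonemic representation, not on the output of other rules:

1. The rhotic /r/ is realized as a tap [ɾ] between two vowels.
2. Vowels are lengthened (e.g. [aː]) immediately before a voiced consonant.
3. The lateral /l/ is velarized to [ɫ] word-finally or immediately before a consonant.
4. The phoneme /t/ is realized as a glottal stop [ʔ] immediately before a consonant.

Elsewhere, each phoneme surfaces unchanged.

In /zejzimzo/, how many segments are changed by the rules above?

2

Segments that undergo a rule: /e/ → [eː] (rule 2); /i/ → [iː] (rule 2).
All other segments surface unchanged.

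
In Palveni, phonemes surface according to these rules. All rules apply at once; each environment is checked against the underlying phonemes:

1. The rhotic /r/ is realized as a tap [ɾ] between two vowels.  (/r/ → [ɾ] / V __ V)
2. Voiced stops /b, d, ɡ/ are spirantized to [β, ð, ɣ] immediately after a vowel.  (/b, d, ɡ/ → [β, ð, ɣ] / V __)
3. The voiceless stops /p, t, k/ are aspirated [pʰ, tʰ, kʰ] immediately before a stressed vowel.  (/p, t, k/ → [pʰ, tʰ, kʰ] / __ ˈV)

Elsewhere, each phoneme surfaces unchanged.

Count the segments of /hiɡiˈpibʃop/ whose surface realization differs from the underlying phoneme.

3

Segments that undergo a rule: /ɡ/ → [ɣ] (rule 2); /p/ → [pʰ] (rule 3); /b/ → [β] (rule 2).
All other segments surface unchanged.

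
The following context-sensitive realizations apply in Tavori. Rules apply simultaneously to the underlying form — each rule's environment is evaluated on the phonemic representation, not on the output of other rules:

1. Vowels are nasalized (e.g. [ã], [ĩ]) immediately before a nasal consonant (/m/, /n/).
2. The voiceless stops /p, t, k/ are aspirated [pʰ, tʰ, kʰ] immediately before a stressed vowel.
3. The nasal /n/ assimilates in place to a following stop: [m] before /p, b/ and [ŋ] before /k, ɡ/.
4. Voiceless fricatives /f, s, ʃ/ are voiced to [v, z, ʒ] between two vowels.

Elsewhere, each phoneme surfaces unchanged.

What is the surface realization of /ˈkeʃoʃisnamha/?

Rule 2 applies to /k/ (word-initial: immediately before a stressed vowel) → [kʰ].
/e/ (between /k/ and /ʃ/): rule 1 targets it, but not before a nasal consonant → unchanged [e].
/ʃ/ (between /e/ and /o/): between two vowels, so rule 4 applies → [ʒ].
/o/ (between /ʃ/ and /ʃ/): rule 1 targets it, but not before a nasal consonant → unchanged [o].
Rule 4 applies to /ʃ/ (between /o/ and /i/: between two vowels) → [ʒ].
/i/ — between /ʃ/ and /s/; rule 1 does not apply here → [i].
/s/ — between /i/ and /n/; rule 4 does not apply here → [s].
/n/ (between /s/ and /a/) fails the environment for rule 3, so it stays [n].
/a/ (between /n/ and /m/): before a nasal consonant, so rule 1 applies → [ã].
/m/ — not in any rule's target class → [m].
/h/ (between /m/ and /a/) is unaffected → [h].
/a/ — word-final; rule 1 does not apply here → [a].

[ˈkʰeʒoʒisnãmha]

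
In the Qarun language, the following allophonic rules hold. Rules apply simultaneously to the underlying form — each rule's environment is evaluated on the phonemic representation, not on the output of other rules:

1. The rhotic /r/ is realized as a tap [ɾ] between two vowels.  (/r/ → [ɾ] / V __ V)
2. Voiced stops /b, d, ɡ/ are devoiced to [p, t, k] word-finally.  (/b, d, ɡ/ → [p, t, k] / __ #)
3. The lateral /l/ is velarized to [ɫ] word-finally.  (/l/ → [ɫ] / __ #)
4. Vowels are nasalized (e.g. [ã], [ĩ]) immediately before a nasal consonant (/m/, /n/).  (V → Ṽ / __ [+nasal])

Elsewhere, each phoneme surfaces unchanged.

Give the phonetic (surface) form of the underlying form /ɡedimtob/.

/ɡ/ (word-initial): rule 2 targets it, but not word-finally → unchanged [ɡ].
/e/ (between /ɡ/ and /d/) fails the environment for rule 4, so it stays [e].
/d/ (between /e/ and /i/) fails the environment for rule 2, so it stays [d].
/i/ (between /d/ and /m/): before a nasal consonant, so rule 4 applies → [ĩ].
/m/ — not in any rule's target class → [m].
/t/ (between /m/ and /o/): no rule targets it → [t].
/o/ (between /t/ and /b/) is in the target of rule 4 but the environment (before a nasal consonant) is not met → [o].
/b/ — word-final, word-finally — surfaces as [p] (rule 2).

[ɡedĩmtop]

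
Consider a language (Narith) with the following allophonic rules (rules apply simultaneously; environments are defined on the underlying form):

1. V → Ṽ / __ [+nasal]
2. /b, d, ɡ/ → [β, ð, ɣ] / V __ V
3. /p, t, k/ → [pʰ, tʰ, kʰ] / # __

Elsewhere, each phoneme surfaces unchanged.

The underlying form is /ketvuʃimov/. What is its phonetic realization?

Rule 3 applies to /k/ (word-initial: word-initially) → [kʰ].
/e/ — between /k/ and /t/; rule 1 does not apply here → [e].
/t/ — between /e/ and /v/; rule 3 does not apply here → [t].
/u/ — between /v/ and /ʃ/; rule 1 does not apply here → [u].
Rule 1 applies to /i/ (between /ʃ/ and /m/: before a nasal consonant) → [ĩ].
/o/ (between /m/ and /v/) is in the target of rule 1 but the environment (before a nasal consonant) is not met → [o].

[kʰetvuʃĩmov]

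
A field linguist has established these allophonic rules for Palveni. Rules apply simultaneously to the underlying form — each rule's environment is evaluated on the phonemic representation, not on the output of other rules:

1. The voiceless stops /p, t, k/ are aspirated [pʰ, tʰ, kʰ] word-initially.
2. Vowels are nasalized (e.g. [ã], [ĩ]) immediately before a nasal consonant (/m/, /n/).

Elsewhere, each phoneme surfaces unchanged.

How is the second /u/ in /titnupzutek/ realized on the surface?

/u/ (between /z/ and /t/) fails the environment for rule 2, so it stays [u].

[u]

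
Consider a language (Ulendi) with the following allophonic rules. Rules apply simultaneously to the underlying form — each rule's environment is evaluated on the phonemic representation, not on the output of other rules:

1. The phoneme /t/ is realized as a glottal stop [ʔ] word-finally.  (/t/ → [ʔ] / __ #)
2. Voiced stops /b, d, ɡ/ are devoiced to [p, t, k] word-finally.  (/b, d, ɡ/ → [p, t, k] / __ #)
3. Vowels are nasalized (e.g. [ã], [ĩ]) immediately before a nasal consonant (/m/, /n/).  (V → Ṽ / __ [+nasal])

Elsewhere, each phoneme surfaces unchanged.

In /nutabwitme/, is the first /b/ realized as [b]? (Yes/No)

/b/ (between /a/ and /w/) is in the target of rule 2 but the environment (word-finally) is not met → [b].
The actual realization is [b], which matches [b].

Yes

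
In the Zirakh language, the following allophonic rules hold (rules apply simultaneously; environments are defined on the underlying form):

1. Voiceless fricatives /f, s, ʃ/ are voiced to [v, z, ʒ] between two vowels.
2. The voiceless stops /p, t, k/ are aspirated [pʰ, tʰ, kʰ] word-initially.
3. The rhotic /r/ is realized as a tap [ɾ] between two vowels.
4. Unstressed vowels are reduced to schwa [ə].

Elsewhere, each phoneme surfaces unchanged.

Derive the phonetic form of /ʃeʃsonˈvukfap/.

/ʃ/ — word-initial; rule 1 does not apply here → [ʃ].
Rule 4 applies to /e/ (between /ʃ/ and /ʃ/: in an unstressed syllable) → [ə].
/ʃ/ (between /e/ and /s/) is in the target of rule 1 but the environment (between two vowels) is not met → [ʃ].
/s/ (between /ʃ/ and /o/) fails the environment for rule 1, so it stays [s].
/o/ (between /s/ and /n/): in an unstressed syllable, so rule 4 applies → [ə].
/n/ — not in any rule's target class → [n].
/v/ stays [v].
/u/ (between /v/ and /k/) is in the target of rule 4 but the environment (in an unstressed syllable) is not met → [u].
/k/ (between /u/ and /f/): rule 2 targets it, but not word-initially → unchanged [k].
/f/ (between /k/ and /a/) fails the environment for rule 1, so it stays [f].
/a/ — between /f/ and /p/, in an unstressed syllable — surfaces as [ə] (rule 4).
/p/ (word-final): rule 2 targets it, but not word-initially → unchanged [p].

[ʃəʃsənˈvukfəp]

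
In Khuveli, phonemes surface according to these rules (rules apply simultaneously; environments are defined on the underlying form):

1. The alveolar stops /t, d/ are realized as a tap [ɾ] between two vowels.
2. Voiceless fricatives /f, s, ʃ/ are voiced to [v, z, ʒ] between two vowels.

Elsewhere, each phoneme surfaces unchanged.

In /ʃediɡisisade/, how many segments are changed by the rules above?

Segments that undergo a rule: /d/ → [ɾ] (rule 1); /s/ → [z] (rule 2); /s/ → [z] (rule 2); /d/ → [ɾ] (rule 1).
All other segments surface unchanged.

4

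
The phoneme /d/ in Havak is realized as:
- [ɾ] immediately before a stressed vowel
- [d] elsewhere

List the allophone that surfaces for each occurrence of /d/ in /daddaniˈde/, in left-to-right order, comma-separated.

Occurrence 1 (position 1): no conditioning environment matches → elsewhere allophone [d].
Occurrence 2 (position 3): no conditioning environment matches → elsewhere allophone [d].
Occurrence 3 (position 4): no conditioning environment matches → elsewhere allophone [d].
Occurrence 4 (position 8): immediately before a stressed vowel → [ɾ].

[d], [d], [d], [ɾ]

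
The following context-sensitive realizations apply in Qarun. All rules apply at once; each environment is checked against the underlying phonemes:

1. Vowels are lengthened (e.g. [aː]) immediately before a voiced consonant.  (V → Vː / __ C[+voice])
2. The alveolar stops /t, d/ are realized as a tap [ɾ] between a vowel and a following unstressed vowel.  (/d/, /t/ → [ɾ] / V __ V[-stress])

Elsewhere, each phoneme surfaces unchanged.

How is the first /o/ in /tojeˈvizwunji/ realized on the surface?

[oː]

/o/ (between /t/ and /j/): before a voiced consonant, so rule 1 applies → [oː].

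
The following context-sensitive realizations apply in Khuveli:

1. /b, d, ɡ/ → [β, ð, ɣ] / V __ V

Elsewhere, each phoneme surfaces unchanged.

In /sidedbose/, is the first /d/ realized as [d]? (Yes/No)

/d/ meets the environment for rule 1 (between two vowels) → [ð].
The actual realization is [ð], not [d].

No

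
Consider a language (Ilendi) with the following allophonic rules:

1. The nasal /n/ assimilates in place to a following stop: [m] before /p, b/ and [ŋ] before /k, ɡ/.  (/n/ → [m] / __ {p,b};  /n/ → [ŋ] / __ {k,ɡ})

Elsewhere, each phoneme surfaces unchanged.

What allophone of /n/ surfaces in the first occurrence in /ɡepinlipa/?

/n/ (between /i/ and /l/) fails the environment for rule 1, so it stays [n].

[n]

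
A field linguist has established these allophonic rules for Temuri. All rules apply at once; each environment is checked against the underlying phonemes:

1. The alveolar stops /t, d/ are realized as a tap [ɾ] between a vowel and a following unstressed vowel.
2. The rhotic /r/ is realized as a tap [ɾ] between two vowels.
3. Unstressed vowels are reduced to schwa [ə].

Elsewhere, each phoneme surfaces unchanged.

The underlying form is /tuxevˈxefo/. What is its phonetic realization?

/t/ (word-initial) fails the environment for rule 1, so it stays [t].
/u/ (between /t/ and /x/) occurs in an unstressed syllable → [ə] by rule 3.
/e/ — between /x/ and /v/, in an unstressed syllable — surfaces as [ə] (rule 3).
/e/ (between /x/ and /f/): rule 3 targets it, but not in an unstressed syllable → unchanged [e].
/o/ meets the environment for rule 3 (in an unstressed syllable) → [ə].

[təxəvˈxefə]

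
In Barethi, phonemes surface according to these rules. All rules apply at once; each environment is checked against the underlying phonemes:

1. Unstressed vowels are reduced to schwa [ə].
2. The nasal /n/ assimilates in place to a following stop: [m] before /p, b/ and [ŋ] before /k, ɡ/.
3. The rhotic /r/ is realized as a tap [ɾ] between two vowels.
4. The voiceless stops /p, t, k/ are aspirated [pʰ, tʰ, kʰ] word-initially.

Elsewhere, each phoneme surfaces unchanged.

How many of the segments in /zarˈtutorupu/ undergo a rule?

Segments that undergo a rule: /a/ → [ə] (rule 1); /o/ → [ə] (rule 1); /r/ → [ɾ] (rule 3); /u/ → [ə] (rule 1); /u/ → [ə] (rule 1).
All other segments surface unchanged.

5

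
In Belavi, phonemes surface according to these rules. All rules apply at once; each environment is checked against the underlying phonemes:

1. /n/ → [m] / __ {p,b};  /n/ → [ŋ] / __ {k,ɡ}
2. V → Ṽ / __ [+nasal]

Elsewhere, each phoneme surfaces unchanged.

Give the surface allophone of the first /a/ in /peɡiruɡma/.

/a/ (word-final) is in the target of rule 2 but the environment (before a nasal consonant) is not met → [a].

[a]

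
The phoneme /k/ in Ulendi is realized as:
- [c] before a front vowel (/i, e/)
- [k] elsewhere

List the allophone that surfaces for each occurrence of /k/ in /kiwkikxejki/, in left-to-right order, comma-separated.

[c], [c], [k], [c]

Occurrence 1 (position 1): before a front vowel → [c].
Occurrence 2 (position 4): before a front vowel → [c].
Occurrence 3 (position 6): no conditioning environment matches → elsewhere allophone [k].
Occurrence 4 (position 10): before a front vowel → [c].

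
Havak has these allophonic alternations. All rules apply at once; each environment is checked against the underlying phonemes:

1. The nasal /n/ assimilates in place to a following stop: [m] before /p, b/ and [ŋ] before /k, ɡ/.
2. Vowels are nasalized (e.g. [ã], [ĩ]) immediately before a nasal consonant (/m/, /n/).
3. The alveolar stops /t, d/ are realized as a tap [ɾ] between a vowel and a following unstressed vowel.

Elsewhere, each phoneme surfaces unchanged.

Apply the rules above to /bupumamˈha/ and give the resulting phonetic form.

[bupũmãmˈha]

/b/ — not in any rule's target class → [b].
/u/ — between /b/ and /p/; rule 2 does not apply here → [u].
/p/ — not in any rule's target class → [p].
/u/ (between /p/ and /m/): before a nasal consonant, so rule 2 applies → [ũ].
/m/ stays [m].
/a/ — between /m/ and /m/, before a nasal consonant — surfaces as [ã] (rule 2).
/m/ — not in any rule's target class → [m].
/h/ — not in any rule's target class → [h].
/a/ (word-final): rule 2 targets it, but not before a nasal consonant → unchanged [a].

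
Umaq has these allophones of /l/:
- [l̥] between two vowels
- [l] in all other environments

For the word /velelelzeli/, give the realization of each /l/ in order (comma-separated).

Occurrence 1 (position 3): between two vowels → [l̥].
Occurrence 2 (position 5): between two vowels → [l̥].
Occurrence 3 (position 7): no conditioning environment matches → elsewhere allophone [l].
Occurrence 4 (position 10): between two vowels → [l̥].

[l̥], [l̥], [l], [l̥]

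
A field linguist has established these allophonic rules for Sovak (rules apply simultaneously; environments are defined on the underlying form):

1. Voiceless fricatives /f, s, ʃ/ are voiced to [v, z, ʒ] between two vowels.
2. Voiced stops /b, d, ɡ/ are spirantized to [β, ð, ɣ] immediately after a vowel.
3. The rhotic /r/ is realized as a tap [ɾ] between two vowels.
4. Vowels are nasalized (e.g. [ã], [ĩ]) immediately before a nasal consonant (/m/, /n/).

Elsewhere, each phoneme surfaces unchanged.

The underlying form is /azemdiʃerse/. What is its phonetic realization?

[azẽmdiʒerse]

/a/ (word-initial) fails the environment for rule 4, so it stays [a].
/z/ stays [z].
/e/ — between /z/ and /m/, before a nasal consonant — surfaces as [ẽ] (rule 4).
/m/ (between /e/ and /d/) is unaffected → [m].
/d/ (between /m/ and /i/) is in the target of rule 2 but the environment (immediately after a vowel) is not met → [d].
/i/ (between /d/ and /ʃ/) fails the environment for rule 4, so it stays [i].
/ʃ/ — between /i/ and /e/, between two vowels — surfaces as [ʒ] (rule 1).
/e/ (between /ʃ/ and /r/) fails the environment for rule 4, so it stays [e].
/r/ — between /e/ and /s/; rule 3 does not apply here → [r].
/s/ (between /r/ and /e/): rule 1 targets it, but not between two vowels → unchanged [s].
/e/ (word-final): rule 4 targets it, but not before a nasal consonant → unchanged [e].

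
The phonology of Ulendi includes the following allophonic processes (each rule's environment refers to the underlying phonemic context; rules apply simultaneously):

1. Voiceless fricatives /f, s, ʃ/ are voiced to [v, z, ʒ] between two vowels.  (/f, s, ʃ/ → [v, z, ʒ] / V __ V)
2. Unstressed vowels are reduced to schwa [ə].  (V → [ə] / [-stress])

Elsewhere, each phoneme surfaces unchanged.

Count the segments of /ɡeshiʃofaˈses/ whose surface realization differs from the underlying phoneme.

Segments that undergo a rule: /e/ → [ə] (rule 2); /i/ → [ə] (rule 2); /ʃ/ → [ʒ] (rule 1); /o/ → [ə] (rule 2); /f/ → [v] (rule 1); /a/ → [ə] (rule 2); /s/ → [z] (rule 1).
All other segments surface unchanged.

7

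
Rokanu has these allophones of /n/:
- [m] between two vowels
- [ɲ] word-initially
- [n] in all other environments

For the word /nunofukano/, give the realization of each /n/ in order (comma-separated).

Occurrence 1 (position 1): word-initially → [ɲ].
Occurrence 2 (position 3): between two vowels → [m].
Occurrence 3 (position 9): between two vowels → [m].

[ɲ], [m], [m]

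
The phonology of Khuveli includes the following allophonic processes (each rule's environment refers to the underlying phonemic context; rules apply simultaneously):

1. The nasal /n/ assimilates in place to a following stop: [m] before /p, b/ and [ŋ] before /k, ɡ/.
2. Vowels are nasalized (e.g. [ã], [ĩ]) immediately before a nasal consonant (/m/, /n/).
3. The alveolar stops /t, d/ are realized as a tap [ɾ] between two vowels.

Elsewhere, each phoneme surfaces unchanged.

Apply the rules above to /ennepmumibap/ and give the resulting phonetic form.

/e/ (word-initial): before a nasal consonant, so rule 2 applies → [ẽ].
/n/ — between /e/ and /n/; rule 1 does not apply here → [n].
/n/ (between /n/ and /e/) fails the environment for rule 1, so it stays [n].
/e/ — between /n/ and /p/; rule 2 does not apply here → [e].
/p/ (between /e/ and /m/): no rule targets it → [p].
/m/ — not in any rule's target class → [m].
Rule 2 applies to /u/ (between /m/ and /m/: before a nasal consonant) → [ũ].
/m/ stays [m].
/i/ — between /m/ and /b/; rule 2 does not apply here → [i].
/b/ (between /i/ and /a/) is unaffected → [b].
/a/ (between /b/ and /p/) fails the environment for rule 2, so it stays [a].
/p/ stays [p].

[ẽnnepmũmibap]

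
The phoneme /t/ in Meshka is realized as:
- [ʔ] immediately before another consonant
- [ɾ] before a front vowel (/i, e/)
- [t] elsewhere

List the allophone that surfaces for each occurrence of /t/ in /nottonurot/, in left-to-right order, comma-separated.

[ʔ], [t], [t]

Occurrence 1 (position 3): immediately before another consonant → [ʔ].
Occurrence 2 (position 4): no conditioning environment matches → elsewhere allophone [t].
Occurrence 3 (position 10): no conditioning environment matches → elsewhere allophone [t].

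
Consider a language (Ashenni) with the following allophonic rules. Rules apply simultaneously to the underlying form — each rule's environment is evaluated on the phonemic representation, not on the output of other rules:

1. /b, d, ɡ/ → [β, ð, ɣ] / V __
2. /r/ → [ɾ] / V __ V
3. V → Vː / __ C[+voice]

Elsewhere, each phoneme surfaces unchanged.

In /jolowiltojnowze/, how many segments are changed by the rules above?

Segments that undergo a rule: /o/ → [oː] (rule 3); /o/ → [oː] (rule 3); /i/ → [iː] (rule 3); /o/ → [oː] (rule 3); /o/ → [oː] (rule 3).
All other segments surface unchanged.

5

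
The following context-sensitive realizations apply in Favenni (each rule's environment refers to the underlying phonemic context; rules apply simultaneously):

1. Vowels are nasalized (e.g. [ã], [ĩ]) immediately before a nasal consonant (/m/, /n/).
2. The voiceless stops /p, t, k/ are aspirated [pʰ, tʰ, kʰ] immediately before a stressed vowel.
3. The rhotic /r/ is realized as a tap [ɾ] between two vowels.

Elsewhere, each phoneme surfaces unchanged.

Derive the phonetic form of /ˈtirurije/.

[ˈtʰiɾuɾije]

/t/ (word-initial): immediately before a stressed vowel, so rule 2 applies → [tʰ].
/i/ (between /t/ and /r/) is in the target of rule 1 but the environment (before a nasal consonant) is not met → [i].
/r/ (between /i/ and /u/): between two vowels, so rule 3 applies → [ɾ].
/u/ (between /r/ and /r/) fails the environment for rule 1, so it stays [u].
/r/ (between /u/ and /i/) occurs between two vowels → [ɾ] by rule 3.
/i/ — between /r/ and /j/; rule 1 does not apply here → [i].
/e/ (word-final): rule 1 targets it, but not before a nasal consonant → unchanged [e].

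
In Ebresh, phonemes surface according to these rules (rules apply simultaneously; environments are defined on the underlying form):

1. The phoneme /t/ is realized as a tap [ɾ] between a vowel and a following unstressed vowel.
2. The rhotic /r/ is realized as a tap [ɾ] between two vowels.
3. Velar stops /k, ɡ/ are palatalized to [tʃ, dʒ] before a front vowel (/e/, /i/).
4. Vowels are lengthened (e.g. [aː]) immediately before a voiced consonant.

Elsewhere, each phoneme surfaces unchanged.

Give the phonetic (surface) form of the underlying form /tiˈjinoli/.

[tiːˈjiːnoːli]

/t/ (word-initial): rule 1 targets it, but not between a vowel and a following unstressed vowel → unchanged [t].
/i/ meets the environment for rule 4 (before a voiced consonant) → [iː].
/j/ stays [j].
/i/ (between /j/ and /n/) occurs before a voiced consonant → [iː] by rule 4.
/n/ (between /i/ and /o/): no rule targets it → [n].
/o/ — between /n/ and /l/, before a voiced consonant — surfaces as [oː] (rule 4).
/l/ — not in any rule's target class → [l].
/i/ — word-final; rule 4 does not apply here → [i].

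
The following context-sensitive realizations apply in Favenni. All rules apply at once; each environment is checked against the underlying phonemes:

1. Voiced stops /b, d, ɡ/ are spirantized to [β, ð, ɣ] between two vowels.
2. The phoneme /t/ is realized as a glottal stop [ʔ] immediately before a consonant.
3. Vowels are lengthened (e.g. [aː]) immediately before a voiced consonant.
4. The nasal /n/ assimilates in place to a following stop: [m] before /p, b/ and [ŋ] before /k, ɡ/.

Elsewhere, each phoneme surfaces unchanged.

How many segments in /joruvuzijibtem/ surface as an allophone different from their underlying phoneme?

Segments that undergo a rule: /o/ → [oː] (rule 3); /u/ → [uː] (rule 3); /u/ → [uː] (rule 3); /i/ → [iː] (rule 3); /i/ → [iː] (rule 3); /e/ → [eː] (rule 3).
All other segments surface unchanged.

6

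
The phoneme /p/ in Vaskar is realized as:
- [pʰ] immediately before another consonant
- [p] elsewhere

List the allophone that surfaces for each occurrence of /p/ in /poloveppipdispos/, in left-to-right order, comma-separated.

Occurrence 1 (position 1): no conditioning environment matches → elsewhere allophone [p].
Occurrence 2 (position 7): immediately before another consonant → [pʰ].
Occurrence 3 (position 8): no conditioning environment matches → elsewhere allophone [p].
Occurrence 4 (position 10): immediately before another consonant → [pʰ].
Occurrence 5 (position 14): no conditioning environment matches → elsewhere allophone [p].

[p], [pʰ], [p], [pʰ], [p]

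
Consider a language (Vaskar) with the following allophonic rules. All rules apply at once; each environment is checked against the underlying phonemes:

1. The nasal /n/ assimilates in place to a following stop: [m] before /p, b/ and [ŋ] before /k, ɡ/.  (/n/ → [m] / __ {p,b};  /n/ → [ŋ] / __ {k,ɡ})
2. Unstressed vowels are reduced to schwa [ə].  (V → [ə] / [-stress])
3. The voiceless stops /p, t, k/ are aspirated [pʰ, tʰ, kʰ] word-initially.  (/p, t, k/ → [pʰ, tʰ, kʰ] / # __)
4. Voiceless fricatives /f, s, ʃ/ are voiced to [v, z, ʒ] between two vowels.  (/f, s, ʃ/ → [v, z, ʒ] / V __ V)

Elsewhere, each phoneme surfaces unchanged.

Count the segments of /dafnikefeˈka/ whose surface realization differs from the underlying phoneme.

5

Segments that undergo a rule: /a/ → [ə] (rule 2); /i/ → [ə] (rule 2); /e/ → [ə] (rule 2); /f/ → [v] (rule 4); /e/ → [ə] (rule 2).
All other segments surface unchanged.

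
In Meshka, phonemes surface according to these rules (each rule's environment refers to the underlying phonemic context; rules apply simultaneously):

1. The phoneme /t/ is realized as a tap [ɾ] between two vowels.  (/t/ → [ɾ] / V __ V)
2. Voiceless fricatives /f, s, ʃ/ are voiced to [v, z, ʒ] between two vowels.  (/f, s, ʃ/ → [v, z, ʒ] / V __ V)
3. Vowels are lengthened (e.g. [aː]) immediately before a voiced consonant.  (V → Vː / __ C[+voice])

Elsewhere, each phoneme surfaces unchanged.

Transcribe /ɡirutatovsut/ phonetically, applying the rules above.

[ɡiːruɾaɾoːvsut]

/ɡ/ — not in any rule's target class → [ɡ].
/i/ — between /ɡ/ and /r/, before a voiced consonant — surfaces as [iː] (rule 3).
/r/ stays [r].
/u/ (between /r/ and /t/) is in the target of rule 3 but the environment (before a voiced consonant) is not met → [u].
/t/ — between /u/ and /a/, between two vowels — surfaces as [ɾ] (rule 1).
/a/ (between /t/ and /t/) is in the target of rule 3 but the environment (before a voiced consonant) is not met → [a].
/t/ (between /a/ and /o/): between two vowels, so rule 1 applies → [ɾ].
/o/ (between /t/ and /v/): before a voiced consonant, so rule 3 applies → [oː].
/v/ — not in any rule's target class → [v].
/s/ (between /v/ and /u/) fails the environment for rule 2, so it stays [s].
/u/ — between /s/ and /t/; rule 3 does not apply here → [u].
/t/ (word-final) fails the environment for rule 1, so it stays [t].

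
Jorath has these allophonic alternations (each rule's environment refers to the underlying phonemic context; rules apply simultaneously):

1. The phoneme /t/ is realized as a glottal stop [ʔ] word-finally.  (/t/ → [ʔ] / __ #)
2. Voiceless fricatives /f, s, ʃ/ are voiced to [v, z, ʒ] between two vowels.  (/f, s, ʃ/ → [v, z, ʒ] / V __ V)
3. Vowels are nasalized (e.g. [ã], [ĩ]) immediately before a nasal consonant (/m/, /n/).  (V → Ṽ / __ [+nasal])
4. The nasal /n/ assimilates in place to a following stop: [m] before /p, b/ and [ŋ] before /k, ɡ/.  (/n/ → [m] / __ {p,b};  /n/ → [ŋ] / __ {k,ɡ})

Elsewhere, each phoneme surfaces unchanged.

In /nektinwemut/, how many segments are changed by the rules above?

3

Segments that undergo a rule: /i/ → [ĩ] (rule 3); /e/ → [ẽ] (rule 3); /t/ → [ʔ] (rule 1).
All other segments surface unchanged.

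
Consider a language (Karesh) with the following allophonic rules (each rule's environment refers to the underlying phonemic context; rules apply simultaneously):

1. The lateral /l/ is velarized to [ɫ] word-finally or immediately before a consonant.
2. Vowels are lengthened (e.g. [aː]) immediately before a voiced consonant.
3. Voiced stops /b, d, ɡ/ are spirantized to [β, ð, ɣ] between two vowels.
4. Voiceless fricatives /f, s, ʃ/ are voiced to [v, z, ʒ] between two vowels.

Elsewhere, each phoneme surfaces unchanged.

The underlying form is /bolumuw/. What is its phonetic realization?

[boːluːmuːw]

/b/ (word-initial) is in the target of rule 3 but the environment (between two vowels) is not met → [b].
/o/ — between /b/ and /l/, before a voiced consonant — surfaces as [oː] (rule 2).
/l/ (between /o/ and /u/) is in the target of rule 1 but the environment (word-finally or immediately before a consonant) is not met → [l].
/u/ (between /l/ and /m/) occurs before a voiced consonant → [uː] by rule 2.
/m/ (between /u/ and /u/): no rule targets it → [m].
Rule 2 applies to /u/ (between /m/ and /w/: before a voiced consonant) → [uː].
/w/ (word-final) is unaffected → [w].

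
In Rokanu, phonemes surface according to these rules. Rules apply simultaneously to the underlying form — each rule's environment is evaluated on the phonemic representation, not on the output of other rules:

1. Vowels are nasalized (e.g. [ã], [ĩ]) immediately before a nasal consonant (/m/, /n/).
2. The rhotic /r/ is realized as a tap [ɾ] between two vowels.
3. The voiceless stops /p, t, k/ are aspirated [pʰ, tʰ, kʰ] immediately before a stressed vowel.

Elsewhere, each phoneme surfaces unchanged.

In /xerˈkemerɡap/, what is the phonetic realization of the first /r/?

[r]

/r/ — between /e/ and /k/; rule 2 does not apply here → [r].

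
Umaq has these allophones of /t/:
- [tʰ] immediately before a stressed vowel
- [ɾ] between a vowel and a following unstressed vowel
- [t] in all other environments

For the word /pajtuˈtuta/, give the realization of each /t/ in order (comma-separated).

[t], [tʰ], [ɾ]

Occurrence 1 (position 4): no conditioning environment matches → elsewhere allophone [t].
Occurrence 2 (position 6): immediately before a stressed vowel → [tʰ].
Occurrence 3 (position 8): between a vowel and an unstressed vowel → [ɾ].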